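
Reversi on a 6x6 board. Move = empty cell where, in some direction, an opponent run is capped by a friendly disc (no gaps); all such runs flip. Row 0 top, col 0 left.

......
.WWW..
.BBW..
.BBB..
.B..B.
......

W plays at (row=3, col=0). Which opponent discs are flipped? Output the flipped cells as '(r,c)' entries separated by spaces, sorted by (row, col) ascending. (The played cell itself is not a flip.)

Dir NW: edge -> no flip
Dir N: first cell '.' (not opp) -> no flip
Dir NE: opp run (2,1) capped by W -> flip
Dir W: edge -> no flip
Dir E: opp run (3,1) (3,2) (3,3), next='.' -> no flip
Dir SW: edge -> no flip
Dir S: first cell '.' (not opp) -> no flip
Dir SE: opp run (4,1), next='.' -> no flip

Answer: (2,1)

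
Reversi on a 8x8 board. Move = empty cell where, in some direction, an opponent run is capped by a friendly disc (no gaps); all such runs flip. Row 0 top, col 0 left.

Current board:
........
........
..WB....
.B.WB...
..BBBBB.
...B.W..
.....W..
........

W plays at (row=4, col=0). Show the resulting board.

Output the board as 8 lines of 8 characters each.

Answer: ........
........
..WB....
.W.WB...
W.BBBBB.
...B.W..
.....W..
........

Derivation:
Place W at (4,0); scan 8 dirs for brackets.
Dir NW: edge -> no flip
Dir N: first cell '.' (not opp) -> no flip
Dir NE: opp run (3,1) capped by W -> flip
Dir W: edge -> no flip
Dir E: first cell '.' (not opp) -> no flip
Dir SW: edge -> no flip
Dir S: first cell '.' (not opp) -> no flip
Dir SE: first cell '.' (not opp) -> no flip
All flips: (3,1)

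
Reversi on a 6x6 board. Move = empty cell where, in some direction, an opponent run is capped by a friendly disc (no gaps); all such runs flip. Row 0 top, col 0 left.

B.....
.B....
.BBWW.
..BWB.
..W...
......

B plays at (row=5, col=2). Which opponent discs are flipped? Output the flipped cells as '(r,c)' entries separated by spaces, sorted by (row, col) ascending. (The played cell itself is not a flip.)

Answer: (4,2)

Derivation:
Dir NW: first cell '.' (not opp) -> no flip
Dir N: opp run (4,2) capped by B -> flip
Dir NE: first cell '.' (not opp) -> no flip
Dir W: first cell '.' (not opp) -> no flip
Dir E: first cell '.' (not opp) -> no flip
Dir SW: edge -> no flip
Dir S: edge -> no flip
Dir SE: edge -> no flip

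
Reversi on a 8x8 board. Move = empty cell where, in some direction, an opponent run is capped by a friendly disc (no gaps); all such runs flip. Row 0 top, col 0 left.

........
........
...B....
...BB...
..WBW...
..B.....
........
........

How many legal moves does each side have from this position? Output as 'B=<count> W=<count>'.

-- B to move --
(3,1): no bracket -> illegal
(3,2): flips 1 -> legal
(3,5): no bracket -> illegal
(4,1): flips 1 -> legal
(4,5): flips 1 -> legal
(5,1): flips 1 -> legal
(5,3): no bracket -> illegal
(5,4): flips 1 -> legal
(5,5): flips 1 -> legal
B mobility = 6
-- W to move --
(1,2): no bracket -> illegal
(1,3): no bracket -> illegal
(1,4): no bracket -> illegal
(2,2): flips 1 -> legal
(2,4): flips 2 -> legal
(2,5): no bracket -> illegal
(3,2): no bracket -> illegal
(3,5): no bracket -> illegal
(4,1): no bracket -> illegal
(4,5): no bracket -> illegal
(5,1): no bracket -> illegal
(5,3): no bracket -> illegal
(5,4): no bracket -> illegal
(6,1): no bracket -> illegal
(6,2): flips 1 -> legal
(6,3): no bracket -> illegal
W mobility = 3

Answer: B=6 W=3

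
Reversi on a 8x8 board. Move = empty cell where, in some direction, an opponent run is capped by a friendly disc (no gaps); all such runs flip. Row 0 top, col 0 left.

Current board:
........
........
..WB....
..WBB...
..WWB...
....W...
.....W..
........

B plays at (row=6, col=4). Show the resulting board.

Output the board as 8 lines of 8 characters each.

Answer: ........
........
..WB....
..WBB...
..WWB...
....B...
....BW..
........

Derivation:
Place B at (6,4); scan 8 dirs for brackets.
Dir NW: first cell '.' (not opp) -> no flip
Dir N: opp run (5,4) capped by B -> flip
Dir NE: first cell '.' (not opp) -> no flip
Dir W: first cell '.' (not opp) -> no flip
Dir E: opp run (6,5), next='.' -> no flip
Dir SW: first cell '.' (not opp) -> no flip
Dir S: first cell '.' (not opp) -> no flip
Dir SE: first cell '.' (not opp) -> no flip
All flips: (5,4)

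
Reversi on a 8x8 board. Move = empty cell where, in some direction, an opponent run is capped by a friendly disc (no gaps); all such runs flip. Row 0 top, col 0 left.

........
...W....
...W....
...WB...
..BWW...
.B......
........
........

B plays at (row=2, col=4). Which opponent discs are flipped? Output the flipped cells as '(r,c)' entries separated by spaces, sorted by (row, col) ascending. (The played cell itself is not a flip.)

Answer: (3,3)

Derivation:
Dir NW: opp run (1,3), next='.' -> no flip
Dir N: first cell '.' (not opp) -> no flip
Dir NE: first cell '.' (not opp) -> no flip
Dir W: opp run (2,3), next='.' -> no flip
Dir E: first cell '.' (not opp) -> no flip
Dir SW: opp run (3,3) capped by B -> flip
Dir S: first cell 'B' (not opp) -> no flip
Dir SE: first cell '.' (not opp) -> no flip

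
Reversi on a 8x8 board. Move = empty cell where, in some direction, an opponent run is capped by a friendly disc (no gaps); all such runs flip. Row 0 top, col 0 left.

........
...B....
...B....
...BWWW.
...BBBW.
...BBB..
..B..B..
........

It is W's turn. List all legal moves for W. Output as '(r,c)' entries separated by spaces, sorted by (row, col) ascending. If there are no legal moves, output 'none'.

Answer: (1,2) (3,2) (4,2) (5,2) (5,6) (6,3) (6,4) (7,1) (7,5)

Derivation:
(0,2): no bracket -> illegal
(0,3): no bracket -> illegal
(0,4): no bracket -> illegal
(1,2): flips 1 -> legal
(1,4): no bracket -> illegal
(2,2): no bracket -> illegal
(2,4): no bracket -> illegal
(3,2): flips 1 -> legal
(4,2): flips 3 -> legal
(5,1): no bracket -> illegal
(5,2): flips 1 -> legal
(5,6): flips 1 -> legal
(6,1): no bracket -> illegal
(6,3): flips 2 -> legal
(6,4): flips 3 -> legal
(6,6): no bracket -> illegal
(7,1): flips 3 -> legal
(7,2): no bracket -> illegal
(7,3): no bracket -> illegal
(7,4): no bracket -> illegal
(7,5): flips 3 -> legal
(7,6): no bracket -> illegal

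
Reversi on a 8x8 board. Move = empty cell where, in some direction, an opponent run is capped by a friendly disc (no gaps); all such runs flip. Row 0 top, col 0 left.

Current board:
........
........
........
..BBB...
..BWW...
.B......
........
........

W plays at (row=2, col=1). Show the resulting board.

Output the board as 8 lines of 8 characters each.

Place W at (2,1); scan 8 dirs for brackets.
Dir NW: first cell '.' (not opp) -> no flip
Dir N: first cell '.' (not opp) -> no flip
Dir NE: first cell '.' (not opp) -> no flip
Dir W: first cell '.' (not opp) -> no flip
Dir E: first cell '.' (not opp) -> no flip
Dir SW: first cell '.' (not opp) -> no flip
Dir S: first cell '.' (not opp) -> no flip
Dir SE: opp run (3,2) capped by W -> flip
All flips: (3,2)

Answer: ........
........
.W......
..WBB...
..BWW...
.B......
........
........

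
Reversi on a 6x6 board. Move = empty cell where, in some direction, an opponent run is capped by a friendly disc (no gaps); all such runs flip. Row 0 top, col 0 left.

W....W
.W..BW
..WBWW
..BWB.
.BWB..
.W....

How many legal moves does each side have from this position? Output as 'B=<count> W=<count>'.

-- B to move --
(0,1): no bracket -> illegal
(0,2): no bracket -> illegal
(0,4): no bracket -> illegal
(1,0): no bracket -> illegal
(1,2): flips 1 -> legal
(1,3): no bracket -> illegal
(2,0): no bracket -> illegal
(2,1): flips 1 -> legal
(3,1): no bracket -> illegal
(3,5): no bracket -> illegal
(4,0): no bracket -> illegal
(4,4): no bracket -> illegal
(5,0): no bracket -> illegal
(5,2): flips 1 -> legal
(5,3): no bracket -> illegal
B mobility = 3
-- W to move --
(0,3): flips 1 -> legal
(0,4): flips 1 -> legal
(1,2): no bracket -> illegal
(1,3): flips 2 -> legal
(2,1): no bracket -> illegal
(3,0): no bracket -> illegal
(3,1): flips 2 -> legal
(3,5): flips 1 -> legal
(4,0): flips 1 -> legal
(4,4): flips 2 -> legal
(4,5): no bracket -> illegal
(5,0): flips 4 -> legal
(5,2): flips 2 -> legal
(5,3): flips 1 -> legal
(5,4): no bracket -> illegal
W mobility = 10

Answer: B=3 W=10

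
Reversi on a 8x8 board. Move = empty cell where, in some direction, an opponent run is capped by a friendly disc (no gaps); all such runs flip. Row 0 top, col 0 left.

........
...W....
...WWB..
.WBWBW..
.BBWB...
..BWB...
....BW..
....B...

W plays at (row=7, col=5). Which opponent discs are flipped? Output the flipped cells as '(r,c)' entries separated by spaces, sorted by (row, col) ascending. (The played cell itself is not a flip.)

Dir NW: opp run (6,4) capped by W -> flip
Dir N: first cell 'W' (not opp) -> no flip
Dir NE: first cell '.' (not opp) -> no flip
Dir W: opp run (7,4), next='.' -> no flip
Dir E: first cell '.' (not opp) -> no flip
Dir SW: edge -> no flip
Dir S: edge -> no flip
Dir SE: edge -> no flip

Answer: (6,4)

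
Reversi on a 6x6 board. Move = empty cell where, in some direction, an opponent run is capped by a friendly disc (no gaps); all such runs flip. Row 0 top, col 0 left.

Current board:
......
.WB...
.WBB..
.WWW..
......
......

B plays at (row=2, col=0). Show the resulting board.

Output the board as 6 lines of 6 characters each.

Place B at (2,0); scan 8 dirs for brackets.
Dir NW: edge -> no flip
Dir N: first cell '.' (not opp) -> no flip
Dir NE: opp run (1,1), next='.' -> no flip
Dir W: edge -> no flip
Dir E: opp run (2,1) capped by B -> flip
Dir SW: edge -> no flip
Dir S: first cell '.' (not opp) -> no flip
Dir SE: opp run (3,1), next='.' -> no flip
All flips: (2,1)

Answer: ......
.WB...
BBBB..
.WWW..
......
......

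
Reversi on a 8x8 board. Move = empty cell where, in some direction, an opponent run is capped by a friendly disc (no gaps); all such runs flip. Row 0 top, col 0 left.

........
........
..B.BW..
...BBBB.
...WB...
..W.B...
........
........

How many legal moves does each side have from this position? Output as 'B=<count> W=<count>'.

-- B to move --
(1,4): flips 1 -> legal
(1,5): flips 1 -> legal
(1,6): flips 1 -> legal
(2,6): flips 1 -> legal
(3,2): flips 1 -> legal
(4,1): no bracket -> illegal
(4,2): flips 1 -> legal
(5,1): no bracket -> illegal
(5,3): flips 1 -> legal
(6,1): flips 2 -> legal
(6,2): no bracket -> illegal
(6,3): no bracket -> illegal
B mobility = 8
-- W to move --
(1,1): no bracket -> illegal
(1,2): no bracket -> illegal
(1,3): no bracket -> illegal
(1,4): no bracket -> illegal
(1,5): no bracket -> illegal
(2,1): no bracket -> illegal
(2,3): flips 2 -> legal
(2,6): no bracket -> illegal
(2,7): no bracket -> illegal
(3,1): no bracket -> illegal
(3,2): no bracket -> illegal
(3,7): no bracket -> illegal
(4,2): no bracket -> illegal
(4,5): flips 2 -> legal
(4,6): no bracket -> illegal
(4,7): flips 1 -> legal
(5,3): no bracket -> illegal
(5,5): no bracket -> illegal
(6,3): no bracket -> illegal
(6,4): no bracket -> illegal
(6,5): flips 1 -> legal
W mobility = 4

Answer: B=8 W=4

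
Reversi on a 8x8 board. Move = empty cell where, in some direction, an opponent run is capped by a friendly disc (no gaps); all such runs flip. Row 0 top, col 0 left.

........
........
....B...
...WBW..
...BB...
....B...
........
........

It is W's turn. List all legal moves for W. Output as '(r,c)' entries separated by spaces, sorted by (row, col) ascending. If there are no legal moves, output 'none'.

(1,3): flips 1 -> legal
(1,4): no bracket -> illegal
(1,5): flips 1 -> legal
(2,3): no bracket -> illegal
(2,5): no bracket -> illegal
(3,2): no bracket -> illegal
(4,2): no bracket -> illegal
(4,5): no bracket -> illegal
(5,2): no bracket -> illegal
(5,3): flips 2 -> legal
(5,5): flips 1 -> legal
(6,3): no bracket -> illegal
(6,4): no bracket -> illegal
(6,5): no bracket -> illegal

Answer: (1,3) (1,5) (5,3) (5,5)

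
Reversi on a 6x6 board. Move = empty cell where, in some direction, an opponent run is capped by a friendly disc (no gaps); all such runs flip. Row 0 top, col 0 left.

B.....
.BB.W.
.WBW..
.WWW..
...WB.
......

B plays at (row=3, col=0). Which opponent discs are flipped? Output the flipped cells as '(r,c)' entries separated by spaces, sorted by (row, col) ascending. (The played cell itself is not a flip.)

Answer: (2,1)

Derivation:
Dir NW: edge -> no flip
Dir N: first cell '.' (not opp) -> no flip
Dir NE: opp run (2,1) capped by B -> flip
Dir W: edge -> no flip
Dir E: opp run (3,1) (3,2) (3,3), next='.' -> no flip
Dir SW: edge -> no flip
Dir S: first cell '.' (not opp) -> no flip
Dir SE: first cell '.' (not opp) -> no flip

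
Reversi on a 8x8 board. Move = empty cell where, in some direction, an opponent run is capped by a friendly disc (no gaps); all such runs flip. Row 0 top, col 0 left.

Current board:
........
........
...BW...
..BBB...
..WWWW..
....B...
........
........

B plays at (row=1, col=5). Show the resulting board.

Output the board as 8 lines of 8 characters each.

Place B at (1,5); scan 8 dirs for brackets.
Dir NW: first cell '.' (not opp) -> no flip
Dir N: first cell '.' (not opp) -> no flip
Dir NE: first cell '.' (not opp) -> no flip
Dir W: first cell '.' (not opp) -> no flip
Dir E: first cell '.' (not opp) -> no flip
Dir SW: opp run (2,4) capped by B -> flip
Dir S: first cell '.' (not opp) -> no flip
Dir SE: first cell '.' (not opp) -> no flip
All flips: (2,4)

Answer: ........
.....B..
...BB...
..BBB...
..WWWW..
....B...
........
........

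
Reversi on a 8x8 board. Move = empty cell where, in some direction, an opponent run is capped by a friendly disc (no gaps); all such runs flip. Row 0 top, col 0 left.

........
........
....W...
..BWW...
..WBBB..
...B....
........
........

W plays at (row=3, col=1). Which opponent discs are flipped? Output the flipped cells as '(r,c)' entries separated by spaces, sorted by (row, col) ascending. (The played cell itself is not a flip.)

Answer: (3,2)

Derivation:
Dir NW: first cell '.' (not opp) -> no flip
Dir N: first cell '.' (not opp) -> no flip
Dir NE: first cell '.' (not opp) -> no flip
Dir W: first cell '.' (not opp) -> no flip
Dir E: opp run (3,2) capped by W -> flip
Dir SW: first cell '.' (not opp) -> no flip
Dir S: first cell '.' (not opp) -> no flip
Dir SE: first cell 'W' (not opp) -> no flip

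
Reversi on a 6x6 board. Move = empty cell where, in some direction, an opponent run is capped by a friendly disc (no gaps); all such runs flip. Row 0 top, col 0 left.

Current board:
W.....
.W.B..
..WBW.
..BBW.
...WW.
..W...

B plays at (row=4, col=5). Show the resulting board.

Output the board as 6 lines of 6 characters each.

Answer: W.....
.W.B..
..WBW.
..BBB.
...WWB
..W...

Derivation:
Place B at (4,5); scan 8 dirs for brackets.
Dir NW: opp run (3,4) capped by B -> flip
Dir N: first cell '.' (not opp) -> no flip
Dir NE: edge -> no flip
Dir W: opp run (4,4) (4,3), next='.' -> no flip
Dir E: edge -> no flip
Dir SW: first cell '.' (not opp) -> no flip
Dir S: first cell '.' (not opp) -> no flip
Dir SE: edge -> no flip
All flips: (3,4)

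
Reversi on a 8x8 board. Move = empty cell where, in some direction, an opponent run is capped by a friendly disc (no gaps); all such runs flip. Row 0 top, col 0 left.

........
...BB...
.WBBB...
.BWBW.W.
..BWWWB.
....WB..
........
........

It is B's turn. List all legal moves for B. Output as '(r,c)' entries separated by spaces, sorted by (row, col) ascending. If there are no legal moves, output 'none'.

(1,0): no bracket -> illegal
(1,1): flips 1 -> legal
(1,2): no bracket -> illegal
(2,0): flips 1 -> legal
(2,5): no bracket -> illegal
(2,6): flips 1 -> legal
(2,7): no bracket -> illegal
(3,0): no bracket -> illegal
(3,5): flips 2 -> legal
(3,7): no bracket -> illegal
(4,1): flips 1 -> legal
(4,7): no bracket -> illegal
(5,2): no bracket -> illegal
(5,3): flips 2 -> legal
(5,6): flips 2 -> legal
(6,3): no bracket -> illegal
(6,4): flips 3 -> legal
(6,5): no bracket -> illegal

Answer: (1,1) (2,0) (2,6) (3,5) (4,1) (5,3) (5,6) (6,4)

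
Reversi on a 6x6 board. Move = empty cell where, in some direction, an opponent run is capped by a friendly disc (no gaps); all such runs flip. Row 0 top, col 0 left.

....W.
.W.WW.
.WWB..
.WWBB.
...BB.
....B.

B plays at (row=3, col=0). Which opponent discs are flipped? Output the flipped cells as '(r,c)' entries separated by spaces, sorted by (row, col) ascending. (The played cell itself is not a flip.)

Dir NW: edge -> no flip
Dir N: first cell '.' (not opp) -> no flip
Dir NE: opp run (2,1), next='.' -> no flip
Dir W: edge -> no flip
Dir E: opp run (3,1) (3,2) capped by B -> flip
Dir SW: edge -> no flip
Dir S: first cell '.' (not opp) -> no flip
Dir SE: first cell '.' (not opp) -> no flip

Answer: (3,1) (3,2)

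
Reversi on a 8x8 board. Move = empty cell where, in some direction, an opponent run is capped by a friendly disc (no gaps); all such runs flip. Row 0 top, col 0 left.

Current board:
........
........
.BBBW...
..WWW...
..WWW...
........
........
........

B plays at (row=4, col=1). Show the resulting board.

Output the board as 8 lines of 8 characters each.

Answer: ........
........
.BBBW...
..BWW...
.BWWW...
........
........
........

Derivation:
Place B at (4,1); scan 8 dirs for brackets.
Dir NW: first cell '.' (not opp) -> no flip
Dir N: first cell '.' (not opp) -> no flip
Dir NE: opp run (3,2) capped by B -> flip
Dir W: first cell '.' (not opp) -> no flip
Dir E: opp run (4,2) (4,3) (4,4), next='.' -> no flip
Dir SW: first cell '.' (not opp) -> no flip
Dir S: first cell '.' (not opp) -> no flip
Dir SE: first cell '.' (not opp) -> no flip
All flips: (3,2)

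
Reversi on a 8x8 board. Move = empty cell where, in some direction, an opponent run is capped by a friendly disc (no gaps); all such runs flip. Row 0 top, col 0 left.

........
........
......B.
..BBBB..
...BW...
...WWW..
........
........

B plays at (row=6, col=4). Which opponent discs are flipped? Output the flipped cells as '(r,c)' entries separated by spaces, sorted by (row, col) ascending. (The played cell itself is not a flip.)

Dir NW: opp run (5,3), next='.' -> no flip
Dir N: opp run (5,4) (4,4) capped by B -> flip
Dir NE: opp run (5,5), next='.' -> no flip
Dir W: first cell '.' (not opp) -> no flip
Dir E: first cell '.' (not opp) -> no flip
Dir SW: first cell '.' (not opp) -> no flip
Dir S: first cell '.' (not opp) -> no flip
Dir SE: first cell '.' (not opp) -> no flip

Answer: (4,4) (5,4)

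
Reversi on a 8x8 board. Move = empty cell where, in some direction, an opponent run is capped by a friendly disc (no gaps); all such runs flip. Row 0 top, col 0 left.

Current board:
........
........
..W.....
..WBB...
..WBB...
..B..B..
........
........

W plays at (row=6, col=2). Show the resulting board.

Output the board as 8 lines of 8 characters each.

Place W at (6,2); scan 8 dirs for brackets.
Dir NW: first cell '.' (not opp) -> no flip
Dir N: opp run (5,2) capped by W -> flip
Dir NE: first cell '.' (not opp) -> no flip
Dir W: first cell '.' (not opp) -> no flip
Dir E: first cell '.' (not opp) -> no flip
Dir SW: first cell '.' (not opp) -> no flip
Dir S: first cell '.' (not opp) -> no flip
Dir SE: first cell '.' (not opp) -> no flip
All flips: (5,2)

Answer: ........
........
..W.....
..WBB...
..WBB...
..W..B..
..W.....
........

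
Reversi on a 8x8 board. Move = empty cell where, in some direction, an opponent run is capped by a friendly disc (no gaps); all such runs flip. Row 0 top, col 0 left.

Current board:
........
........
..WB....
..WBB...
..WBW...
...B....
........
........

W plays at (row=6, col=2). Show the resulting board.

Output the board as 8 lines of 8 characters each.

Place W at (6,2); scan 8 dirs for brackets.
Dir NW: first cell '.' (not opp) -> no flip
Dir N: first cell '.' (not opp) -> no flip
Dir NE: opp run (5,3) capped by W -> flip
Dir W: first cell '.' (not opp) -> no flip
Dir E: first cell '.' (not opp) -> no flip
Dir SW: first cell '.' (not opp) -> no flip
Dir S: first cell '.' (not opp) -> no flip
Dir SE: first cell '.' (not opp) -> no flip
All flips: (5,3)

Answer: ........
........
..WB....
..WBB...
..WBW...
...W....
..W.....
........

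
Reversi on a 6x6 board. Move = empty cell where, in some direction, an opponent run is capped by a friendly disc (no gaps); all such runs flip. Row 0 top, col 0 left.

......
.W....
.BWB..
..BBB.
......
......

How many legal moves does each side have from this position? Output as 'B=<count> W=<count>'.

-- B to move --
(0,0): flips 2 -> legal
(0,1): flips 1 -> legal
(0,2): no bracket -> illegal
(1,0): no bracket -> illegal
(1,2): flips 1 -> legal
(1,3): no bracket -> illegal
(2,0): no bracket -> illegal
(3,1): no bracket -> illegal
B mobility = 3
-- W to move --
(1,0): no bracket -> illegal
(1,2): no bracket -> illegal
(1,3): no bracket -> illegal
(1,4): no bracket -> illegal
(2,0): flips 1 -> legal
(2,4): flips 1 -> legal
(2,5): no bracket -> illegal
(3,0): no bracket -> illegal
(3,1): flips 1 -> legal
(3,5): no bracket -> illegal
(4,1): no bracket -> illegal
(4,2): flips 1 -> legal
(4,3): no bracket -> illegal
(4,4): flips 1 -> legal
(4,5): no bracket -> illegal
W mobility = 5

Answer: B=3 W=5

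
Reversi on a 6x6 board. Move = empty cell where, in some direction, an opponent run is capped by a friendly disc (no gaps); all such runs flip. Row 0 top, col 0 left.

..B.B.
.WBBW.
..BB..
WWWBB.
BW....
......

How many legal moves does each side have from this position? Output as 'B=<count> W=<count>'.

-- B to move --
(0,0): flips 1 -> legal
(0,1): no bracket -> illegal
(0,3): no bracket -> illegal
(0,5): flips 1 -> legal
(1,0): flips 1 -> legal
(1,5): flips 1 -> legal
(2,0): flips 2 -> legal
(2,1): no bracket -> illegal
(2,4): flips 1 -> legal
(2,5): no bracket -> illegal
(4,2): flips 2 -> legal
(4,3): no bracket -> illegal
(5,0): flips 2 -> legal
(5,1): no bracket -> illegal
(5,2): no bracket -> illegal
B mobility = 8
-- W to move --
(0,1): no bracket -> illegal
(0,3): no bracket -> illegal
(0,5): no bracket -> illegal
(1,5): no bracket -> illegal
(2,1): no bracket -> illegal
(2,4): no bracket -> illegal
(2,5): no bracket -> illegal
(3,5): flips 2 -> legal
(4,2): no bracket -> illegal
(4,3): no bracket -> illegal
(4,4): flips 2 -> legal
(4,5): no bracket -> illegal
(5,0): flips 1 -> legal
(5,1): no bracket -> illegal
W mobility = 3

Answer: B=8 W=3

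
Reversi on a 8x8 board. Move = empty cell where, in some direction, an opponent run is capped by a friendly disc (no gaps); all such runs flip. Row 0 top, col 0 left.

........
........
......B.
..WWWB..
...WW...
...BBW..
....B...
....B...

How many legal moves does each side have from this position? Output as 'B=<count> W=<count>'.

Answer: B=6 W=7

Derivation:
-- B to move --
(2,1): flips 2 -> legal
(2,2): no bracket -> illegal
(2,3): flips 2 -> legal
(2,4): flips 2 -> legal
(2,5): no bracket -> illegal
(3,1): flips 3 -> legal
(4,1): no bracket -> illegal
(4,2): no bracket -> illegal
(4,5): no bracket -> illegal
(4,6): flips 1 -> legal
(5,2): no bracket -> illegal
(5,6): flips 1 -> legal
(6,5): no bracket -> illegal
(6,6): no bracket -> illegal
B mobility = 6
-- W to move --
(1,5): no bracket -> illegal
(1,6): no bracket -> illegal
(1,7): flips 2 -> legal
(2,4): no bracket -> illegal
(2,5): no bracket -> illegal
(2,7): no bracket -> illegal
(3,6): flips 1 -> legal
(3,7): no bracket -> illegal
(4,2): no bracket -> illegal
(4,5): no bracket -> illegal
(4,6): no bracket -> illegal
(5,2): flips 2 -> legal
(6,2): flips 1 -> legal
(6,3): flips 1 -> legal
(6,5): flips 1 -> legal
(7,3): flips 1 -> legal
(7,5): no bracket -> illegal
W mobility = 7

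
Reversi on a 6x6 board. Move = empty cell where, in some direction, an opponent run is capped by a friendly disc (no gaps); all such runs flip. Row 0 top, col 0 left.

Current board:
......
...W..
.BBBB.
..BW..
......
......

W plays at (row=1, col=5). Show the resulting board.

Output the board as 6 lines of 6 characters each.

Answer: ......
...W.W
.BBBW.
..BW..
......
......

Derivation:
Place W at (1,5); scan 8 dirs for brackets.
Dir NW: first cell '.' (not opp) -> no flip
Dir N: first cell '.' (not opp) -> no flip
Dir NE: edge -> no flip
Dir W: first cell '.' (not opp) -> no flip
Dir E: edge -> no flip
Dir SW: opp run (2,4) capped by W -> flip
Dir S: first cell '.' (not opp) -> no flip
Dir SE: edge -> no flip
All flips: (2,4)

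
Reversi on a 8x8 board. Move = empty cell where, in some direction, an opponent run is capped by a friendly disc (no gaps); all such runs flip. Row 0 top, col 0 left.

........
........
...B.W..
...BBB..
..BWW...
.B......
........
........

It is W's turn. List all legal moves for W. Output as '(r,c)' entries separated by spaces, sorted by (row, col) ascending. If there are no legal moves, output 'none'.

Answer: (1,3) (2,2) (2,4) (2,6) (4,1) (4,5)

Derivation:
(1,2): no bracket -> illegal
(1,3): flips 2 -> legal
(1,4): no bracket -> illegal
(2,2): flips 1 -> legal
(2,4): flips 1 -> legal
(2,6): flips 1 -> legal
(3,1): no bracket -> illegal
(3,2): no bracket -> illegal
(3,6): no bracket -> illegal
(4,0): no bracket -> illegal
(4,1): flips 1 -> legal
(4,5): flips 1 -> legal
(4,6): no bracket -> illegal
(5,0): no bracket -> illegal
(5,2): no bracket -> illegal
(5,3): no bracket -> illegal
(6,0): no bracket -> illegal
(6,1): no bracket -> illegal
(6,2): no bracket -> illegal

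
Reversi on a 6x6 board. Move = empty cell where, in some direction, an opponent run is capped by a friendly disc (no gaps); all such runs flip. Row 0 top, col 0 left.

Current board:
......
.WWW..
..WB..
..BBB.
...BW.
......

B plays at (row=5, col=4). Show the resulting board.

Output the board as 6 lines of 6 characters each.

Answer: ......
.WWW..
..WB..
..BBB.
...BB.
....B.

Derivation:
Place B at (5,4); scan 8 dirs for brackets.
Dir NW: first cell 'B' (not opp) -> no flip
Dir N: opp run (4,4) capped by B -> flip
Dir NE: first cell '.' (not opp) -> no flip
Dir W: first cell '.' (not opp) -> no flip
Dir E: first cell '.' (not opp) -> no flip
Dir SW: edge -> no flip
Dir S: edge -> no flip
Dir SE: edge -> no flip
All flips: (4,4)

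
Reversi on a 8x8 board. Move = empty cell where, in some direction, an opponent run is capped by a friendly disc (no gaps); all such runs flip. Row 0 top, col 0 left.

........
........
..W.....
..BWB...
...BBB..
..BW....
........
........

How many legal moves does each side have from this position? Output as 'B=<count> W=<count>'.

-- B to move --
(1,1): flips 2 -> legal
(1,2): flips 1 -> legal
(1,3): no bracket -> illegal
(2,1): no bracket -> illegal
(2,3): flips 1 -> legal
(2,4): no bracket -> illegal
(3,1): no bracket -> illegal
(4,2): no bracket -> illegal
(5,4): flips 1 -> legal
(6,2): flips 1 -> legal
(6,3): flips 1 -> legal
(6,4): no bracket -> illegal
B mobility = 6
-- W to move --
(2,1): no bracket -> illegal
(2,3): no bracket -> illegal
(2,4): no bracket -> illegal
(2,5): no bracket -> illegal
(3,1): flips 1 -> legal
(3,5): flips 2 -> legal
(3,6): no bracket -> illegal
(4,1): no bracket -> illegal
(4,2): flips 1 -> legal
(4,6): no bracket -> illegal
(5,1): flips 1 -> legal
(5,4): no bracket -> illegal
(5,5): flips 1 -> legal
(5,6): no bracket -> illegal
(6,1): no bracket -> illegal
(6,2): no bracket -> illegal
(6,3): no bracket -> illegal
W mobility = 5

Answer: B=6 W=5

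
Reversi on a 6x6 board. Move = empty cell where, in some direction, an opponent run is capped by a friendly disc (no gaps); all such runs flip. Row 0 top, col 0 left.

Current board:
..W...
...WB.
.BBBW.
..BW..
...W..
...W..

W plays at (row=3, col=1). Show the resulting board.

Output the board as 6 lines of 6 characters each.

Answer: ..W...
...WB.
.BWBW.
.WWW..
...W..
...W..

Derivation:
Place W at (3,1); scan 8 dirs for brackets.
Dir NW: first cell '.' (not opp) -> no flip
Dir N: opp run (2,1), next='.' -> no flip
Dir NE: opp run (2,2) capped by W -> flip
Dir W: first cell '.' (not opp) -> no flip
Dir E: opp run (3,2) capped by W -> flip
Dir SW: first cell '.' (not opp) -> no flip
Dir S: first cell '.' (not opp) -> no flip
Dir SE: first cell '.' (not opp) -> no flip
All flips: (2,2) (3,2)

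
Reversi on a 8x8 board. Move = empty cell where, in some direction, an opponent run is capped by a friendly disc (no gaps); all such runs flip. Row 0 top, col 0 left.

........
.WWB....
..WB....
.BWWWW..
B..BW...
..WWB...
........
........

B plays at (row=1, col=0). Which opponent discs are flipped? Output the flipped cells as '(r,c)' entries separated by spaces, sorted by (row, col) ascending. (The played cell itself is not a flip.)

Dir NW: edge -> no flip
Dir N: first cell '.' (not opp) -> no flip
Dir NE: first cell '.' (not opp) -> no flip
Dir W: edge -> no flip
Dir E: opp run (1,1) (1,2) capped by B -> flip
Dir SW: edge -> no flip
Dir S: first cell '.' (not opp) -> no flip
Dir SE: first cell '.' (not opp) -> no flip

Answer: (1,1) (1,2)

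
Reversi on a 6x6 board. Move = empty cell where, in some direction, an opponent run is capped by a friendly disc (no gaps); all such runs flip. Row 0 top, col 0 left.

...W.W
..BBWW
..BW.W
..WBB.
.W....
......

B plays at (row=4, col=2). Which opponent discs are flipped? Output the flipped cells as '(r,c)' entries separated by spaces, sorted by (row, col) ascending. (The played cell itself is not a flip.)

Dir NW: first cell '.' (not opp) -> no flip
Dir N: opp run (3,2) capped by B -> flip
Dir NE: first cell 'B' (not opp) -> no flip
Dir W: opp run (4,1), next='.' -> no flip
Dir E: first cell '.' (not opp) -> no flip
Dir SW: first cell '.' (not opp) -> no flip
Dir S: first cell '.' (not opp) -> no flip
Dir SE: first cell '.' (not opp) -> no flip

Answer: (3,2)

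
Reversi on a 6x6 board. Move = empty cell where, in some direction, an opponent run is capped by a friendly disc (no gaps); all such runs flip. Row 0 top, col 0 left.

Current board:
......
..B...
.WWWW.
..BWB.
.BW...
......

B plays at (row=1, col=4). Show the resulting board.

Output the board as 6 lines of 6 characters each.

Answer: ......
..B.B.
.WWBB.
..BWB.
.BW...
......

Derivation:
Place B at (1,4); scan 8 dirs for brackets.
Dir NW: first cell '.' (not opp) -> no flip
Dir N: first cell '.' (not opp) -> no flip
Dir NE: first cell '.' (not opp) -> no flip
Dir W: first cell '.' (not opp) -> no flip
Dir E: first cell '.' (not opp) -> no flip
Dir SW: opp run (2,3) capped by B -> flip
Dir S: opp run (2,4) capped by B -> flip
Dir SE: first cell '.' (not opp) -> no flip
All flips: (2,3) (2,4)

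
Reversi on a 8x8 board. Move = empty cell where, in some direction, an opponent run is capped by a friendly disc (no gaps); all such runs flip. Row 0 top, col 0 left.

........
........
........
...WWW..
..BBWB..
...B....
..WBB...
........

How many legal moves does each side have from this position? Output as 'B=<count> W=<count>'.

Answer: B=6 W=8

Derivation:
-- B to move --
(2,2): no bracket -> illegal
(2,3): flips 2 -> legal
(2,4): flips 1 -> legal
(2,5): flips 2 -> legal
(2,6): flips 2 -> legal
(3,2): no bracket -> illegal
(3,6): no bracket -> illegal
(4,6): no bracket -> illegal
(5,1): no bracket -> illegal
(5,2): no bracket -> illegal
(5,4): no bracket -> illegal
(5,5): no bracket -> illegal
(6,1): flips 1 -> legal
(7,1): flips 1 -> legal
(7,2): no bracket -> illegal
(7,3): no bracket -> illegal
B mobility = 6
-- W to move --
(3,1): no bracket -> illegal
(3,2): no bracket -> illegal
(3,6): no bracket -> illegal
(4,1): flips 2 -> legal
(4,6): flips 1 -> legal
(5,1): flips 1 -> legal
(5,2): flips 1 -> legal
(5,4): no bracket -> illegal
(5,5): flips 1 -> legal
(5,6): flips 1 -> legal
(6,5): flips 2 -> legal
(7,2): no bracket -> illegal
(7,3): flips 3 -> legal
(7,4): no bracket -> illegal
(7,5): no bracket -> illegal
W mobility = 8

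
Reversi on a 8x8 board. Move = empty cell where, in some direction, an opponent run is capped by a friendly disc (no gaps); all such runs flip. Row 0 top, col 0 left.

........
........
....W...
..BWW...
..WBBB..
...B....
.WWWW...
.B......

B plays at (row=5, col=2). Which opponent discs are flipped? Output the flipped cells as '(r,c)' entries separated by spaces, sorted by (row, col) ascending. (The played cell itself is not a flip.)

Dir NW: first cell '.' (not opp) -> no flip
Dir N: opp run (4,2) capped by B -> flip
Dir NE: first cell 'B' (not opp) -> no flip
Dir W: first cell '.' (not opp) -> no flip
Dir E: first cell 'B' (not opp) -> no flip
Dir SW: opp run (6,1), next='.' -> no flip
Dir S: opp run (6,2), next='.' -> no flip
Dir SE: opp run (6,3), next='.' -> no flip

Answer: (4,2)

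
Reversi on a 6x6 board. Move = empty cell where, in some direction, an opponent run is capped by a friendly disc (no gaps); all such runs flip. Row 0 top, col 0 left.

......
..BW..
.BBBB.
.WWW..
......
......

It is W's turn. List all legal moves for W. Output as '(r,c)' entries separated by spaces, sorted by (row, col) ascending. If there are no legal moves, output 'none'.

Answer: (0,2) (1,0) (1,1) (1,4) (1,5) (3,5)

Derivation:
(0,1): no bracket -> illegal
(0,2): flips 2 -> legal
(0,3): no bracket -> illegal
(1,0): flips 1 -> legal
(1,1): flips 3 -> legal
(1,4): flips 1 -> legal
(1,5): flips 1 -> legal
(2,0): no bracket -> illegal
(2,5): no bracket -> illegal
(3,0): no bracket -> illegal
(3,4): no bracket -> illegal
(3,5): flips 1 -> legal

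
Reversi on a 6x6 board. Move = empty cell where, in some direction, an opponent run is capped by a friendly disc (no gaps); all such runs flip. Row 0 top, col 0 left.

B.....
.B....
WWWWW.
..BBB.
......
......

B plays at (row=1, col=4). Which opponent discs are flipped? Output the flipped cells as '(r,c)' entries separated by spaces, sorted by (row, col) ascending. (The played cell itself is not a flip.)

Dir NW: first cell '.' (not opp) -> no flip
Dir N: first cell '.' (not opp) -> no flip
Dir NE: first cell '.' (not opp) -> no flip
Dir W: first cell '.' (not opp) -> no flip
Dir E: first cell '.' (not opp) -> no flip
Dir SW: opp run (2,3) capped by B -> flip
Dir S: opp run (2,4) capped by B -> flip
Dir SE: first cell '.' (not opp) -> no flip

Answer: (2,3) (2,4)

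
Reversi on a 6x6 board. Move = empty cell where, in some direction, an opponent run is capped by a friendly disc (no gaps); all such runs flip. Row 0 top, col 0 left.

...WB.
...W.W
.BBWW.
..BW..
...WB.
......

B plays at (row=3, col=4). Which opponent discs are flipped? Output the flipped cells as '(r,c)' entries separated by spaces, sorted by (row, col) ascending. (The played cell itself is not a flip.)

Answer: (3,3)

Derivation:
Dir NW: opp run (2,3), next='.' -> no flip
Dir N: opp run (2,4), next='.' -> no flip
Dir NE: first cell '.' (not opp) -> no flip
Dir W: opp run (3,3) capped by B -> flip
Dir E: first cell '.' (not opp) -> no flip
Dir SW: opp run (4,3), next='.' -> no flip
Dir S: first cell 'B' (not opp) -> no flip
Dir SE: first cell '.' (not opp) -> no flip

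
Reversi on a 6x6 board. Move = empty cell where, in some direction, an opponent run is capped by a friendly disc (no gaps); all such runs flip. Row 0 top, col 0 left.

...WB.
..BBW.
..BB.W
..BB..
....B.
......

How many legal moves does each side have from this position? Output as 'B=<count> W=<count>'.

Answer: B=4 W=5

Derivation:
-- B to move --
(0,2): flips 1 -> legal
(0,5): flips 1 -> legal
(1,5): flips 1 -> legal
(2,4): flips 1 -> legal
(3,4): no bracket -> illegal
(3,5): no bracket -> illegal
B mobility = 4
-- W to move --
(0,1): no bracket -> illegal
(0,2): no bracket -> illegal
(0,5): flips 1 -> legal
(1,1): flips 2 -> legal
(1,5): no bracket -> illegal
(2,1): flips 1 -> legal
(2,4): no bracket -> illegal
(3,1): no bracket -> illegal
(3,4): no bracket -> illegal
(3,5): no bracket -> illegal
(4,1): flips 2 -> legal
(4,2): no bracket -> illegal
(4,3): flips 3 -> legal
(4,5): no bracket -> illegal
(5,3): no bracket -> illegal
(5,4): no bracket -> illegal
(5,5): no bracket -> illegal
W mobility = 5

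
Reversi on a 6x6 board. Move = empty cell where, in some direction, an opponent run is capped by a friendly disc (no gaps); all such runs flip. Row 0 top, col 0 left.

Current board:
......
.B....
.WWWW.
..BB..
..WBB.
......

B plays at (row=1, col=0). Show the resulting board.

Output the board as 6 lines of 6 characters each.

Place B at (1,0); scan 8 dirs for brackets.
Dir NW: edge -> no flip
Dir N: first cell '.' (not opp) -> no flip
Dir NE: first cell '.' (not opp) -> no flip
Dir W: edge -> no flip
Dir E: first cell 'B' (not opp) -> no flip
Dir SW: edge -> no flip
Dir S: first cell '.' (not opp) -> no flip
Dir SE: opp run (2,1) capped by B -> flip
All flips: (2,1)

Answer: ......
BB....
.BWWW.
..BB..
..WBB.
......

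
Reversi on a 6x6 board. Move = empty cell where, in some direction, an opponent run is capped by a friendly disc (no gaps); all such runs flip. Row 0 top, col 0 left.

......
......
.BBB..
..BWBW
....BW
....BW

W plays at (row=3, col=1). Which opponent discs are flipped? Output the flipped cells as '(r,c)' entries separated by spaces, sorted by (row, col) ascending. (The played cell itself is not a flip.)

Dir NW: first cell '.' (not opp) -> no flip
Dir N: opp run (2,1), next='.' -> no flip
Dir NE: opp run (2,2), next='.' -> no flip
Dir W: first cell '.' (not opp) -> no flip
Dir E: opp run (3,2) capped by W -> flip
Dir SW: first cell '.' (not opp) -> no flip
Dir S: first cell '.' (not opp) -> no flip
Dir SE: first cell '.' (not opp) -> no flip

Answer: (3,2)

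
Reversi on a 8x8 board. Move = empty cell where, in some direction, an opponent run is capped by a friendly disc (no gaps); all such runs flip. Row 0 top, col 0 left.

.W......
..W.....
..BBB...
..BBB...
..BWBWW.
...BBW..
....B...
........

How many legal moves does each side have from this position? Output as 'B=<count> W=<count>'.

-- B to move --
(0,0): no bracket -> illegal
(0,2): flips 1 -> legal
(0,3): no bracket -> illegal
(1,0): no bracket -> illegal
(1,1): no bracket -> illegal
(1,3): no bracket -> illegal
(2,1): no bracket -> illegal
(3,5): no bracket -> illegal
(3,6): flips 1 -> legal
(3,7): flips 2 -> legal
(4,7): flips 2 -> legal
(5,2): flips 1 -> legal
(5,6): flips 2 -> legal
(5,7): no bracket -> illegal
(6,5): no bracket -> illegal
(6,6): flips 1 -> legal
B mobility = 7
-- W to move --
(1,1): flips 3 -> legal
(1,3): flips 2 -> legal
(1,4): no bracket -> illegal
(1,5): no bracket -> illegal
(2,1): flips 1 -> legal
(2,5): flips 1 -> legal
(3,1): no bracket -> illegal
(3,5): no bracket -> illegal
(4,1): flips 1 -> legal
(5,1): no bracket -> illegal
(5,2): flips 5 -> legal
(6,2): no bracket -> illegal
(6,3): flips 2 -> legal
(6,5): flips 1 -> legal
(7,3): flips 1 -> legal
(7,4): no bracket -> illegal
(7,5): no bracket -> illegal
W mobility = 9

Answer: B=7 W=9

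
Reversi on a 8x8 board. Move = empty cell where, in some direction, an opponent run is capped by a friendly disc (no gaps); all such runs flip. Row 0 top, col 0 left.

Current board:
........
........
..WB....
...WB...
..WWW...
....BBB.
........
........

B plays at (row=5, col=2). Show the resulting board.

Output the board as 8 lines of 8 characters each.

Place B at (5,2); scan 8 dirs for brackets.
Dir NW: first cell '.' (not opp) -> no flip
Dir N: opp run (4,2), next='.' -> no flip
Dir NE: opp run (4,3) capped by B -> flip
Dir W: first cell '.' (not opp) -> no flip
Dir E: first cell '.' (not opp) -> no flip
Dir SW: first cell '.' (not opp) -> no flip
Dir S: first cell '.' (not opp) -> no flip
Dir SE: first cell '.' (not opp) -> no flip
All flips: (4,3)

Answer: ........
........
..WB....
...WB...
..WBW...
..B.BBB.
........
........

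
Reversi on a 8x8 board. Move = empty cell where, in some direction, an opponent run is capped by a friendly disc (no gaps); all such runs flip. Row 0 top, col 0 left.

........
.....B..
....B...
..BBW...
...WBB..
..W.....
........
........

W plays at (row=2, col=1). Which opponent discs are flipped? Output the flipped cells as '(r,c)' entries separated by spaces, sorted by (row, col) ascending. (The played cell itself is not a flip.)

Dir NW: first cell '.' (not opp) -> no flip
Dir N: first cell '.' (not opp) -> no flip
Dir NE: first cell '.' (not opp) -> no flip
Dir W: first cell '.' (not opp) -> no flip
Dir E: first cell '.' (not opp) -> no flip
Dir SW: first cell '.' (not opp) -> no flip
Dir S: first cell '.' (not opp) -> no flip
Dir SE: opp run (3,2) capped by W -> flip

Answer: (3,2)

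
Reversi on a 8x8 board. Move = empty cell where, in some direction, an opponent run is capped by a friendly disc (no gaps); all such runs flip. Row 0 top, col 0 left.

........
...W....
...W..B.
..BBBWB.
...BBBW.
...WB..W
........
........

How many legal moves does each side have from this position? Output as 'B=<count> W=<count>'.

Answer: B=9 W=8

Derivation:
-- B to move --
(0,2): no bracket -> illegal
(0,3): flips 2 -> legal
(0,4): no bracket -> illegal
(1,2): flips 1 -> legal
(1,4): flips 1 -> legal
(2,2): no bracket -> illegal
(2,4): no bracket -> illegal
(2,5): flips 1 -> legal
(3,7): no bracket -> illegal
(4,2): no bracket -> illegal
(4,7): flips 1 -> legal
(5,2): flips 1 -> legal
(5,5): no bracket -> illegal
(5,6): flips 1 -> legal
(6,2): flips 1 -> legal
(6,3): flips 1 -> legal
(6,4): no bracket -> illegal
(6,6): no bracket -> illegal
(6,7): no bracket -> illegal
B mobility = 9
-- W to move --
(1,5): no bracket -> illegal
(1,6): flips 2 -> legal
(1,7): flips 1 -> legal
(2,1): no bracket -> illegal
(2,2): no bracket -> illegal
(2,4): no bracket -> illegal
(2,5): no bracket -> illegal
(2,7): no bracket -> illegal
(3,1): flips 3 -> legal
(3,7): flips 1 -> legal
(4,1): flips 1 -> legal
(4,2): flips 3 -> legal
(4,7): no bracket -> illegal
(5,2): no bracket -> illegal
(5,5): flips 2 -> legal
(5,6): flips 2 -> legal
(6,3): no bracket -> illegal
(6,4): no bracket -> illegal
(6,5): no bracket -> illegal
W mobility = 8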